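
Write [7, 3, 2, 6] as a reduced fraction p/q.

328/45

Fold from the inside: start with 6/1.
  2 + 1/6 = 13/6
  3 + 6/13 = 45/13
  7 + 13/45 = 328/45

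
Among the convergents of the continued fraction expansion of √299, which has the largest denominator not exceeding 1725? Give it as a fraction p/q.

√299 = [17; 3, 2, 3, 34, …] (period length 4).
Convergents:
  p_0/q_0 = 17/1
  p_1/q_1 = 52/3
  p_2/q_2 = 121/7
  p_3/q_3 = 415/24
  p_4/q_4 = 14231/823
  p_5/q_5 = 43108/2493
q_4 = 823 ≤ 1725 < 2493 = q_5, so the answer is 14231/823.

14231/823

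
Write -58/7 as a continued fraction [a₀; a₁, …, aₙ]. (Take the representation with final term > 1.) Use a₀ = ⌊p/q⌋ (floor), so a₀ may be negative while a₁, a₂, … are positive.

-58 = -9·7 + 5
7 = 1·5 + 2
5 = 2·2 + 1
2 = 2·1 + 0  (stop)
So -58/7 = [-9; 1, 2, 2].

[-9; 1, 2, 2]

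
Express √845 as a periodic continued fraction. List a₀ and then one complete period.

[29; 14, 1, 1, 14, 58]

a₀ = ⌊√845⌋ = 29.
With m₀=0, d₀=1 and mₖ₊₁ = dₖaₖ − mₖ, dₖ₊₁ = (n − mₖ₊₁²)/dₖ, aₖ₊₁ = ⌊(a₀+mₖ₊₁)/dₖ₊₁⌋:
  k=1: m=29, d=4, a=14
  k=2: m=27, d=29, a=1
  k=3: m=2, d=29, a=1
  k=4: m=27, d=4, a=14
  k=5: m=29, d=1, a=58
d=1 and a=2a₀=58 at k=5, so the next step gives (m, d) = (29, 4) again — its k=1 value — and the period has length 5.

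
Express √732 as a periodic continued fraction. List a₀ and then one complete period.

[27; 18, 54]

a₀ = ⌊√732⌋ = 27.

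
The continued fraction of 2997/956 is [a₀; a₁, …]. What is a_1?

7

2997 = 3·956 + 129   →  a_0 = 3
956 = 7·129 + 53   →  a_1 = 7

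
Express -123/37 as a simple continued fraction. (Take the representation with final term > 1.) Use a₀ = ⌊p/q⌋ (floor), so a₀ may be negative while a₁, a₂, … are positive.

-123 = -4×37 + 25
37 = 1×25 + 12
25 = 2×12 + 1
12 = 12×1 + 0  (stop)
So -123/37 = [-4; 1, 2, 12].

[-4; 1, 2, 12]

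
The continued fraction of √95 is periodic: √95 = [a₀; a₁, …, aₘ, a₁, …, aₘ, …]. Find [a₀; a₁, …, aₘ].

a₀ = ⌊√95⌋ = 9.
With m₀=0, d₀=1 and mₖ₊₁ = dₖaₖ − mₖ, dₖ₊₁ = (n − mₖ₊₁²)/dₖ, aₖ₊₁ = ⌊(a₀+mₖ₊₁)/dₖ₊₁⌋:
  k=1: m=9, d=14, a=1
  k=2: m=5, d=5, a=2
  k=3: m=5, d=14, a=1
  k=4: m=9, d=1, a=18
d=1 and a=2a₀=18 at k=4, so the next step gives (m, d) = (9, 14) again — its k=1 value — and the period has length 4.

[9; 1, 2, 1, 18]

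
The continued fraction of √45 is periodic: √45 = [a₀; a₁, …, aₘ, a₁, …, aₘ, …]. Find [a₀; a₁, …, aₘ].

[6; 1, 2, 2, 2, 1, 12]

a₀ = ⌊√45⌋ = 6.
With m₀=0, d₀=1 and mₖ₊₁ = dₖaₖ − mₖ, dₖ₊₁ = (n − mₖ₊₁²)/dₖ, aₖ₊₁ = ⌊(a₀+mₖ₊₁)/dₖ₊₁⌋:
  k=1: m=6, d=9, a=1
  k=2: m=3, d=4, a=2
  k=3: m=5, d=5, a=2
  k=4: m=5, d=4, a=2
  k=5: m=3, d=9, a=1
  k=6: m=6, d=1, a=12
d=1 and a=2a₀=12 at k=6, so the next step gives (m, d) = (6, 9) again — its k=1 value — and the period has length 6.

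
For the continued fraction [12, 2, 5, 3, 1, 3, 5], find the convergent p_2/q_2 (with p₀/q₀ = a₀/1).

137/11

Using pₖ = aₖpₖ₋₁ + pₖ₋₂, qₖ = aₖqₖ₋₁ + qₖ₋₂ (with p₋₁=1, p₋₂=0, q₋₁=0, q₋₂=1):
  k=0: a=12, p=12, q=1
  k=1: a=2, p=25, q=2
  k=2: a=5, p=137, q=11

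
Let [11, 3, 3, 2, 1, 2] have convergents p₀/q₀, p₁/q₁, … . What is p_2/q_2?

113/10

Using pₖ = aₖpₖ₋₁ + pₖ₋₂, qₖ = aₖqₖ₋₁ + qₖ₋₂ (with p₋₁=1, p₋₂=0, q₋₁=0, q₋₂=1):
  k=0: a=11, p=11, q=1
  k=1: a=3, p=34, q=3
  k=2: a=3, p=113, q=10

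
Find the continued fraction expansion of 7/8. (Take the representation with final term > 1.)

[0; 1, 7]

7 = 0*8 + 7
8 = 1*7 + 1
7 = 7*1 + 0  (stop)
So 7/8 = [0; 1, 7].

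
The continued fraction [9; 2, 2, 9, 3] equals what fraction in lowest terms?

1373/146

Using pₖ = aₖpₖ₋₁ + pₖ₋₂ and qₖ = aₖqₖ₋₁ + qₖ₋₂:
  k=0: a=9, p=9, q=1
  k=1: a=2, p=19, q=2
  k=2: a=2, p=47, q=5
  k=3: a=9, p=442, q=47
  k=4: a=3, p=1373, q=146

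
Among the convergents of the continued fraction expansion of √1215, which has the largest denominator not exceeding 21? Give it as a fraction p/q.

√1215 = [34; 1, 5, 1, 68, …] (period length 4).
Convergents:
  p_0/q_0 = 34/1
  p_1/q_1 = 35/1
  p_2/q_2 = 209/6
  p_3/q_3 = 244/7
  p_4/q_4 = 16801/482
q_3 = 7 ≤ 21 < 482 = q_4, so the answer is 244/7.

244/7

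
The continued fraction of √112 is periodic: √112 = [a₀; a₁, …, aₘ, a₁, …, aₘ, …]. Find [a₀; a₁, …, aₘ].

a₀ = ⌊√112⌋ = 10.
With m₀=0, d₀=1 and mₖ₊₁ = dₖaₖ − mₖ, dₖ₊₁ = (n − mₖ₊₁²)/dₖ, aₖ₊₁ = ⌊(a₀+mₖ₊₁)/dₖ₊₁⌋:
  k=1: m=10, d=12, a=1
  k=2: m=2, d=9, a=1
  k=3: m=7, d=7, a=2
  k=4: m=7, d=9, a=1
  k=5: m=2, d=12, a=1
  k=6: m=10, d=1, a=20
d=1 and a=2a₀=20 at k=6, so the next step gives (m, d) = (10, 12) again — its k=1 value — and the period has length 6.

[10; 1, 1, 2, 1, 1, 20]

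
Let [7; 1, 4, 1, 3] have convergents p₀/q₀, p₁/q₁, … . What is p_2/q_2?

Using pₖ = aₖpₖ₋₁ + pₖ₋₂, qₖ = aₖqₖ₋₁ + qₖ₋₂ (with p₋₁=1, p₋₂=0, q₋₁=0, q₋₂=1):
  k=0: a=7, p=7, q=1
  k=1: a=1, p=8, q=1
  k=2: a=4, p=39, q=5

39/5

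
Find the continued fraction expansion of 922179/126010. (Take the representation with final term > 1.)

[7; 3, 7, 17, 3, 15, 3, 2]

922179 = 7*126010 + 40109
126010 = 3*40109 + 5683
40109 = 7*5683 + 328
5683 = 17*328 + 107
328 = 3*107 + 7
107 = 15*7 + 2
7 = 3*2 + 1
2 = 2*1 + 0  (stop)
So 922179/126010 = [7; 3, 7, 17, 3, 15, 3, 2].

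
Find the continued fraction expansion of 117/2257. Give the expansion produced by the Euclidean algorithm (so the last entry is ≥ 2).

117 = 0*2257 + 117
2257 = 19*117 + 34
117 = 3*34 + 15
34 = 2*15 + 4
15 = 3*4 + 3
4 = 1*3 + 1
3 = 3*1 + 0  (stop)
So 117/2257 = [0; 19, 3, 2, 3, 1, 3].

[0; 19, 3, 2, 3, 1, 3]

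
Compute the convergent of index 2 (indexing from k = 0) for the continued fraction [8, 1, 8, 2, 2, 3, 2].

Using pₖ = aₖpₖ₋₁ + pₖ₋₂, qₖ = aₖqₖ₋₁ + qₖ₋₂ (with p₋₁=1, p₋₂=0, q₋₁=0, q₋₂=1):
  k=0: a=8, p=8, q=1
  k=1: a=1, p=9, q=1
  k=2: a=8, p=80, q=9

80/9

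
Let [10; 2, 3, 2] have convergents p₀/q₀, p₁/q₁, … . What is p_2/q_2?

Using pₖ = aₖpₖ₋₁ + pₖ₋₂, qₖ = aₖqₖ₋₁ + qₖ₋₂ (with p₋₁=1, p₋₂=0, q₋₁=0, q₋₂=1):
  k=0: a=10, p=10, q=1
  k=1: a=2, p=21, q=2
  k=2: a=3, p=73, q=7

73/7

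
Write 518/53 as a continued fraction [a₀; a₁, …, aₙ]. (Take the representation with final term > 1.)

[9; 1, 3, 2, 2, 2]

518 = 9×53 + 41
53 = 1×41 + 12
41 = 3×12 + 5
12 = 2×5 + 2
5 = 2×2 + 1
2 = 2×1 + 0  (stop)
So 518/53 = [9; 1, 3, 2, 2, 2].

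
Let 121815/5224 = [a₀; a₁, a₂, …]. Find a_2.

121815 = 23·5224 + 1663   →  a_0 = 23
5224 = 3·1663 + 235   →  a_1 = 3
1663 = 7·235 + 18   →  a_2 = 7

7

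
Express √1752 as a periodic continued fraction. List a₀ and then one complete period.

[41; 1, 5, 1, 82]

a₀ = ⌊√1752⌋ = 41.
With m₀=0, d₀=1 and mₖ₊₁ = dₖaₖ − mₖ, dₖ₊₁ = (n − mₖ₊₁²)/dₖ, aₖ₊₁ = ⌊(a₀+mₖ₊₁)/dₖ₊₁⌋:
  k=1: m=41, d=71, a=1
  k=2: m=30, d=12, a=5
  k=3: m=30, d=71, a=1
  k=4: m=41, d=1, a=82
d=1 and a=2a₀=82 at k=4, so the next step gives (m, d) = (41, 71) again — its k=1 value — and the period has length 4.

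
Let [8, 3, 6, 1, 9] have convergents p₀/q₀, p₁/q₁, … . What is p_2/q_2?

Using pₖ = aₖpₖ₋₁ + pₖ₋₂, qₖ = aₖqₖ₋₁ + qₖ₋₂ (with p₋₁=1, p₋₂=0, q₋₁=0, q₋₂=1):
  k=0: a=8, p=8, q=1
  k=1: a=3, p=25, q=3
  k=2: a=6, p=158, q=19

158/19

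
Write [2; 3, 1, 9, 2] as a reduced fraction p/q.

Fold from the inside: start with 2/1.
  9 + 1/2 = 19/2
  1 + 2/19 = 21/19
  3 + 19/21 = 82/21
  2 + 21/82 = 185/82

185/82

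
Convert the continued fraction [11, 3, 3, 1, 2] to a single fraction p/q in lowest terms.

407/36

Using pₖ = aₖpₖ₋₁ + pₖ₋₂ and qₖ = aₖqₖ₋₁ + qₖ₋₂:
  k=0: a=11, p=11, q=1
  k=1: a=3, p=34, q=3
  k=2: a=3, p=113, q=10
  k=3: a=1, p=147, q=13
  k=4: a=2, p=407, q=36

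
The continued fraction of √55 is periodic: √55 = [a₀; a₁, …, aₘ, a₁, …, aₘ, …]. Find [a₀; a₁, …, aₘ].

a₀ = ⌊√55⌋ = 7.
With m₀=0, d₀=1 and mₖ₊₁ = dₖaₖ − mₖ, dₖ₊₁ = (n − mₖ₊₁²)/dₖ, aₖ₊₁ = ⌊(a₀+mₖ₊₁)/dₖ₊₁⌋:
  k=1: m=7, d=6, a=2
  k=2: m=5, d=5, a=2
  k=3: m=5, d=6, a=2
  k=4: m=7, d=1, a=14
d=1 and a=2a₀=14 at k=4, so the next step gives (m, d) = (7, 6) again — its k=1 value — and the period has length 4.

[7; 2, 2, 2, 14]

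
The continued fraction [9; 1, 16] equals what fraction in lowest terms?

Using pₖ = aₖpₖ₋₁ + pₖ₋₂ and qₖ = aₖqₖ₋₁ + qₖ₋₂:
  k=0: a=9, p=9, q=1
  k=1: a=1, p=10, q=1
  k=2: a=16, p=169, q=17

169/17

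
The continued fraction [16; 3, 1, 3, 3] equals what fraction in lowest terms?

797/49

Using pₖ = aₖpₖ₋₁ + pₖ₋₂ and qₖ = aₖqₖ₋₁ + qₖ₋₂:
  k=0: a=16, p=16, q=1
  k=1: a=3, p=49, q=3
  k=2: a=1, p=65, q=4
  k=3: a=3, p=244, q=15
  k=4: a=3, p=797, q=49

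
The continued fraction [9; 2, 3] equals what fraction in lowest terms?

Fold from the inside: start with 3/1.
  2 + 1/3 = 7/3
  9 + 3/7 = 66/7

66/7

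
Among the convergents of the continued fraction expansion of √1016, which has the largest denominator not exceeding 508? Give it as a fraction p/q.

16033/503

√1016 = [31; 1, 6, 1, 62, …] (period length 4).
Convergents:
  p_0/q_0 = 31/1
  p_1/q_1 = 32/1
  p_2/q_2 = 223/7
  p_3/q_3 = 255/8
  p_4/q_4 = 16033/503
  p_5/q_5 = 16288/511
q_4 = 503 ≤ 508 < 511 = q_5, so the answer is 16033/503.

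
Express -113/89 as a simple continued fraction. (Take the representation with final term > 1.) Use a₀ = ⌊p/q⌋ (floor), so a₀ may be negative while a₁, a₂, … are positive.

[-2; 1, 2, 1, 2, 2, 3]

-113 = -2*89 + 65
89 = 1*65 + 24
65 = 2*24 + 17
24 = 1*17 + 7
17 = 2*7 + 3
7 = 2*3 + 1
3 = 3*1 + 0  (stop)
So -113/89 = [-2; 1, 2, 1, 2, 2, 3].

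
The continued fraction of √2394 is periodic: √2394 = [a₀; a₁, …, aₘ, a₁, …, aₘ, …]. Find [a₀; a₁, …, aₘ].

a₀ = ⌊√2394⌋ = 48.

[48; 1, 12, 1, 96]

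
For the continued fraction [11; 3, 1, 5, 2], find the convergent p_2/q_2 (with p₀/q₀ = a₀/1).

Using pₖ = aₖpₖ₋₁ + pₖ₋₂, qₖ = aₖqₖ₋₁ + qₖ₋₂ (with p₋₁=1, p₋₂=0, q₋₁=0, q₋₂=1):
  k=0: a=11, p=11, q=1
  k=1: a=3, p=34, q=3
  k=2: a=1, p=45, q=4

45/4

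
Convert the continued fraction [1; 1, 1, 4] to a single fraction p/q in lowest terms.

Using pₖ = aₖpₖ₋₁ + pₖ₋₂ and qₖ = aₖqₖ₋₁ + qₖ₋₂:
  k=0: a=1, p=1, q=1
  k=1: a=1, p=2, q=1
  k=2: a=1, p=3, q=2
  k=3: a=4, p=14, q=9

14/9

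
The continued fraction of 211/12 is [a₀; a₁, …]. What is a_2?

211 = 17·12 + 7   →  a_0 = 17
12 = 1·7 + 5   →  a_1 = 1
7 = 1·5 + 2   →  a_2 = 1

1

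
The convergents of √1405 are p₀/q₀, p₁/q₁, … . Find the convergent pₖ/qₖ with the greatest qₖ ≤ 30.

√1405 = [37; 2, 14, 2, 74, …] (period length 4).
Convergents:
  p_0/q_0 = 37/1
  p_1/q_1 = 75/2
  p_2/q_2 = 1087/29
  p_3/q_3 = 2249/60
q_2 = 29 ≤ 30 < 60 = q_3, so the answer is 1087/29.

1087/29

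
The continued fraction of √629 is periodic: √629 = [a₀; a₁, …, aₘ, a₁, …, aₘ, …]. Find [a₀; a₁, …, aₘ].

[25; 12, 1, 1, 12, 50]

a₀ = ⌊√629⌋ = 25.
With m₀=0, d₀=1 and mₖ₊₁ = dₖaₖ − mₖ, dₖ₊₁ = (n − mₖ₊₁²)/dₖ, aₖ₊₁ = ⌊(a₀+mₖ₊₁)/dₖ₊₁⌋:
  k=1: m=25, d=4, a=12
  k=2: m=23, d=25, a=1
  k=3: m=2, d=25, a=1
  k=4: m=23, d=4, a=12
  k=5: m=25, d=1, a=50
d=1 and a=2a₀=50 at k=5, so the next step gives (m, d) = (25, 4) again — its k=1 value — and the period has length 5.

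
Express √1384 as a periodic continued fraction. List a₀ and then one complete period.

[37; 4, 1, 17, 1, 4, 74]

a₀ = ⌊√1384⌋ = 37.
With m₀=0, d₀=1 and mₖ₊₁ = dₖaₖ − mₖ, dₖ₊₁ = (n − mₖ₊₁²)/dₖ, aₖ₊₁ = ⌊(a₀+mₖ₊₁)/dₖ₊₁⌋:
  k=1: m=37, d=15, a=4
  k=2: m=23, d=57, a=1
  k=3: m=34, d=4, a=17
  k=4: m=34, d=57, a=1
  k=5: m=23, d=15, a=4
  k=6: m=37, d=1, a=74
d=1 and a=2a₀=74 at k=6, so the next step gives (m, d) = (37, 15) again — its k=1 value — and the period has length 6.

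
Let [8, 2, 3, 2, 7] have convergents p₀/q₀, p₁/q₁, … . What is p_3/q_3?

135/16

Using pₖ = aₖpₖ₋₁ + pₖ₋₂, qₖ = aₖqₖ₋₁ + qₖ₋₂ (with p₋₁=1, p₋₂=0, q₋₁=0, q₋₂=1):
  k=0: a=8, p=8, q=1
  k=1: a=2, p=17, q=2
  k=2: a=3, p=59, q=7
  k=3: a=2, p=135, q=16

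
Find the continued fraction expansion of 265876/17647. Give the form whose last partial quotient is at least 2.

[15; 15, 14, 3, 1, 1, 3, 3]

265876 = 15·17647 + 1171
17647 = 15·1171 + 82
1171 = 14·82 + 23
82 = 3·23 + 13
23 = 1·13 + 10
13 = 1·10 + 3
10 = 3·3 + 1
3 = 3·1 + 0  (stop)
So 265876/17647 = [15; 15, 14, 3, 1, 1, 3, 3].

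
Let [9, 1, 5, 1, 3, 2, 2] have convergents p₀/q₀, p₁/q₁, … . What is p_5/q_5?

Using pₖ = aₖpₖ₋₁ + pₖ₋₂, qₖ = aₖqₖ₋₁ + qₖ₋₂ (with p₋₁=1, p₋₂=0, q₋₁=0, q₋₂=1):
  k=0: a=9, p=9, q=1
  k=1: a=1, p=10, q=1
  k=2: a=5, p=59, q=6
  k=3: a=1, p=69, q=7
  k=4: a=3, p=266, q=27
  k=5: a=2, p=601, q=61

601/61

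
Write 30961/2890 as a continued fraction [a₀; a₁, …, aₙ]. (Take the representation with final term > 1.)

30961 = 10·2890 + 2061
2890 = 1·2061 + 829
2061 = 2·829 + 403
829 = 2·403 + 23
403 = 17·23 + 12
23 = 1·12 + 11
12 = 1·11 + 1
11 = 11·1 + 0  (stop)
So 30961/2890 = [10; 1, 2, 2, 17, 1, 1, 11].

[10; 1, 2, 2, 17, 1, 1, 11]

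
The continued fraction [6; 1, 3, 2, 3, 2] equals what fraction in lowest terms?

Fold from the inside: start with 2/1.
  3 + 1/2 = 7/2
  2 + 2/7 = 16/7
  3 + 7/16 = 55/16
  1 + 16/55 = 71/55
  6 + 55/71 = 481/71

481/71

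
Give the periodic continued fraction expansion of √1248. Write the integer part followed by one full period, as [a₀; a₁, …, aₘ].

a₀ = ⌊√1248⌋ = 35.
With m₀=0, d₀=1 and mₖ₊₁ = dₖaₖ − mₖ, dₖ₊₁ = (n − mₖ₊₁²)/dₖ, aₖ₊₁ = ⌊(a₀+mₖ₊₁)/dₖ₊₁⌋:
  k=1: m=35, d=23, a=3
  k=2: m=34, d=4, a=17
  k=3: m=34, d=23, a=3
  k=4: m=35, d=1, a=70
d=1 and a=2a₀=70 at k=4, so the next step gives (m, d) = (35, 23) again — its k=1 value — and the period has length 4.

[35; 3, 17, 3, 70]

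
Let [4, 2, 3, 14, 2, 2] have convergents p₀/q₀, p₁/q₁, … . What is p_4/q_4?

Using pₖ = aₖpₖ₋₁ + pₖ₋₂, qₖ = aₖqₖ₋₁ + qₖ₋₂ (with p₋₁=1, p₋₂=0, q₋₁=0, q₋₂=1):
  k=0: a=4, p=4, q=1
  k=1: a=2, p=9, q=2
  k=2: a=3, p=31, q=7
  k=3: a=14, p=443, q=100
  k=4: a=2, p=917, q=207

917/207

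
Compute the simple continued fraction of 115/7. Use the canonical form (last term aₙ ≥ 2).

[16; 2, 3]

115 = 16*7 + 3
7 = 2*3 + 1
3 = 3*1 + 0  (stop)
So 115/7 = [16; 2, 3].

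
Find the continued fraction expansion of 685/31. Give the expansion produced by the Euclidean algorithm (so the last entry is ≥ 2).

685 = 22×31 + 3
31 = 10×3 + 1
3 = 3×1 + 0  (stop)
So 685/31 = [22; 10, 3].

[22; 10, 3]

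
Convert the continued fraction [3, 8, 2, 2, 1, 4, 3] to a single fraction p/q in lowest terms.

2785/893

Fold from the inside: start with 3/1.
  4 + 1/3 = 13/3
  1 + 3/13 = 16/13
  2 + 13/16 = 45/16
  2 + 16/45 = 106/45
  8 + 45/106 = 893/106
  3 + 106/893 = 2785/893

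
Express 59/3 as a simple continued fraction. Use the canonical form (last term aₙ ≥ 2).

[19; 1, 2]

59 = 19×3 + 2
3 = 1×2 + 1
2 = 2×1 + 0  (stop)
So 59/3 = [19; 1, 2].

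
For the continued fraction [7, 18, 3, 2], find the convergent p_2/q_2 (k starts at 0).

Using pₖ = aₖpₖ₋₁ + pₖ₋₂, qₖ = aₖqₖ₋₁ + qₖ₋₂ (with p₋₁=1, p₋₂=0, q₋₁=0, q₋₂=1):
  k=0: a=7, p=7, q=1
  k=1: a=18, p=127, q=18
  k=2: a=3, p=388, q=55

388/55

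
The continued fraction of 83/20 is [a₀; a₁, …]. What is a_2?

1

83 = 4·20 + 3   →  a_0 = 4
20 = 6·3 + 2   →  a_1 = 6
3 = 1·2 + 1   →  a_2 = 1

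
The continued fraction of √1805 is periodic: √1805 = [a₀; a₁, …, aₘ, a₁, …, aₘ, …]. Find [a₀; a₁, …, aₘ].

[42; 2, 16, 2, 84]

a₀ = ⌊√1805⌋ = 42.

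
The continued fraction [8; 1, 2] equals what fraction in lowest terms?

Fold from the inside: start with 2/1.
  1 + 1/2 = 3/2
  8 + 2/3 = 26/3

26/3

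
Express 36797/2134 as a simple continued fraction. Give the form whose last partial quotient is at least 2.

[17; 4, 8, 1, 18, 3]

36797 = 17*2134 + 519
2134 = 4*519 + 58
519 = 8*58 + 55
58 = 1*55 + 3
55 = 18*3 + 1
3 = 3*1 + 0  (stop)
So 36797/2134 = [17; 4, 8, 1, 18, 3].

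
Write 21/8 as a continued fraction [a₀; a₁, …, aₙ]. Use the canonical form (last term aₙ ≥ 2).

[2; 1, 1, 1, 2]

21 = 2*8 + 5
8 = 1*5 + 3
5 = 1*3 + 2
3 = 1*2 + 1
2 = 2*1 + 0  (stop)
So 21/8 = [2; 1, 1, 1, 2].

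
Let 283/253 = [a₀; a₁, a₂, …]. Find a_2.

2

283 = 1·253 + 30   →  a_0 = 1
253 = 8·30 + 13   →  a_1 = 8
30 = 2·13 + 4   →  a_2 = 2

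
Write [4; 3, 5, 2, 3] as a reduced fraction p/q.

522/121

Using pₖ = aₖpₖ₋₁ + pₖ₋₂ and qₖ = aₖqₖ₋₁ + qₖ₋₂:
  k=0: a=4, p=4, q=1
  k=1: a=3, p=13, q=3
  k=2: a=5, p=69, q=16
  k=3: a=2, p=151, q=35
  k=4: a=3, p=522, q=121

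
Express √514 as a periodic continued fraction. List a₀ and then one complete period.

[22; 1, 2, 22, 2, 1, 44]

a₀ = ⌊√514⌋ = 22.
With m₀=0, d₀=1 and mₖ₊₁ = dₖaₖ − mₖ, dₖ₊₁ = (n − mₖ₊₁²)/dₖ, aₖ₊₁ = ⌊(a₀+mₖ₊₁)/dₖ₊₁⌋:
  k=1: m=22, d=30, a=1
  k=2: m=8, d=15, a=2
  k=3: m=22, d=2, a=22
  k=4: m=22, d=15, a=2
  k=5: m=8, d=30, a=1
  k=6: m=22, d=1, a=44
d=1 and a=2a₀=44 at k=6, so the next step gives (m, d) = (22, 30) again — its k=1 value — and the period has length 6.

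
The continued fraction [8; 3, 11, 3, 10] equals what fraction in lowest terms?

Using pₖ = aₖpₖ₋₁ + pₖ₋₂ and qₖ = aₖqₖ₋₁ + qₖ₋₂:
  k=0: a=8, p=8, q=1
  k=1: a=3, p=25, q=3
  k=2: a=11, p=283, q=34
  k=3: a=3, p=874, q=105
  k=4: a=10, p=9023, q=1084

9023/1084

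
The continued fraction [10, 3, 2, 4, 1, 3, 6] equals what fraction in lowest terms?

Using pₖ = aₖpₖ₋₁ + pₖ₋₂ and qₖ = aₖqₖ₋₁ + qₖ₋₂:
  k=0: a=10, p=10, q=1
  k=1: a=3, p=31, q=3
  k=2: a=2, p=72, q=7
  k=3: a=4, p=319, q=31
  k=4: a=1, p=391, q=38
  k=5: a=3, p=1492, q=145
  k=6: a=6, p=9343, q=908

9343/908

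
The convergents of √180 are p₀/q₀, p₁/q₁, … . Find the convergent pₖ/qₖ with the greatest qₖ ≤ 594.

4253/317

√180 = [13; 2, 2, 2, 26, …] (period length 4).
Convergents:
  p_0/q_0 = 13/1
  p_1/q_1 = 27/2
  p_2/q_2 = 67/5
  p_3/q_3 = 161/12
  p_4/q_4 = 4253/317
  p_5/q_5 = 8667/646
q_4 = 317 ≤ 594 < 646 = q_5, so the answer is 4253/317.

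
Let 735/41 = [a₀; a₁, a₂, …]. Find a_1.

735 = 17·41 + 38   →  a_0 = 17
41 = 1·38 + 3   →  a_1 = 1

1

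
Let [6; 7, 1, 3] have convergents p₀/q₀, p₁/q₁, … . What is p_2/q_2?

Using pₖ = aₖpₖ₋₁ + pₖ₋₂, qₖ = aₖqₖ₋₁ + qₖ₋₂ (with p₋₁=1, p₋₂=0, q₋₁=0, q₋₂=1):
  k=0: a=6, p=6, q=1
  k=1: a=7, p=43, q=7
  k=2: a=1, p=49, q=8

49/8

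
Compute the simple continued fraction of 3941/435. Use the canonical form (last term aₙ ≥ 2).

3941 = 9*435 + 26
435 = 16*26 + 19
26 = 1*19 + 7
19 = 2*7 + 5
7 = 1*5 + 2
5 = 2*2 + 1
2 = 2*1 + 0  (stop)
So 3941/435 = [9; 16, 1, 2, 1, 2, 2].

[9; 16, 1, 2, 1, 2, 2]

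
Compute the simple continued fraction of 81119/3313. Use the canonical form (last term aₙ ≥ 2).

81119 = 24×3313 + 1607
3313 = 2×1607 + 99
1607 = 16×99 + 23
99 = 4×23 + 7
23 = 3×7 + 2
7 = 3×2 + 1
2 = 2×1 + 0  (stop)
So 81119/3313 = [24; 2, 16, 4, 3, 3, 2].

[24; 2, 16, 4, 3, 3, 2]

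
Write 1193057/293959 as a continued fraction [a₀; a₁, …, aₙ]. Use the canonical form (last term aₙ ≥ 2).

[4; 17, 14, 3, 17, 11, 2]

1193057 = 4×293959 + 17221
293959 = 17×17221 + 1202
17221 = 14×1202 + 393
1202 = 3×393 + 23
393 = 17×23 + 2
23 = 11×2 + 1
2 = 2×1 + 0  (stop)
So 1193057/293959 = [4; 17, 14, 3, 17, 11, 2].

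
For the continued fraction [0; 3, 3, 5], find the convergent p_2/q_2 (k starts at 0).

3/10

Using pₖ = aₖpₖ₋₁ + pₖ₋₂, qₖ = aₖqₖ₋₁ + qₖ₋₂ (with p₋₁=1, p₋₂=0, q₋₁=0, q₋₂=1):
  k=0: a=0, p=0, q=1
  k=1: a=3, p=1, q=3
  k=2: a=3, p=3, q=10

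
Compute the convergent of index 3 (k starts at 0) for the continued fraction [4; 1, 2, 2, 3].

Using pₖ = aₖpₖ₋₁ + pₖ₋₂, qₖ = aₖqₖ₋₁ + qₖ₋₂ (with p₋₁=1, p₋₂=0, q₋₁=0, q₋₂=1):
  k=0: a=4, p=4, q=1
  k=1: a=1, p=5, q=1
  k=2: a=2, p=14, q=3
  k=3: a=2, p=33, q=7

33/7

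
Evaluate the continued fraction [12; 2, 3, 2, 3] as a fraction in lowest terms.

684/55

Fold from the inside: start with 3/1.
  2 + 1/3 = 7/3
  3 + 3/7 = 24/7
  2 + 7/24 = 55/24
  12 + 24/55 = 684/55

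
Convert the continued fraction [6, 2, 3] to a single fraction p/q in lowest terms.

Fold from the inside: start with 3/1.
  2 + 1/3 = 7/3
  6 + 3/7 = 45/7

45/7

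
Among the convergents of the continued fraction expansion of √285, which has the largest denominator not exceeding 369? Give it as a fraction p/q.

2431/144

√285 = [16; 1, 7, 2, 7, 1, 32, …] (period length 6).
Convergents:
  p_0/q_0 = 16/1
  p_1/q_1 = 17/1
  p_2/q_2 = 135/8
  p_3/q_3 = 287/17
  p_4/q_4 = 2144/127
  p_5/q_5 = 2431/144
  p_6/q_6 = 79936/4735
q_5 = 144 ≤ 369 < 4735 = q_6, so the answer is 2431/144.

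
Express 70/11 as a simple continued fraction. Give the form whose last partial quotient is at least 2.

[6; 2, 1, 3]

70 = 6·11 + 4
11 = 2·4 + 3
4 = 1·3 + 1
3 = 3·1 + 0  (stop)
So 70/11 = [6; 2, 1, 3].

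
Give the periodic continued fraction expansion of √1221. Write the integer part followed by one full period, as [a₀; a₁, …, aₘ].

a₀ = ⌊√1221⌋ = 34.
With m₀=0, d₀=1 and mₖ₊₁ = dₖaₖ − mₖ, dₖ₊₁ = (n − mₖ₊₁²)/dₖ, aₖ₊₁ = ⌊(a₀+mₖ₊₁)/dₖ₊₁⌋:
  k=1: m=34, d=65, a=1
  k=2: m=31, d=4, a=16
  k=3: m=33, d=33, a=2
  k=4: m=33, d=4, a=16
  k=5: m=31, d=65, a=1
  k=6: m=34, d=1, a=68
d=1 and a=2a₀=68 at k=6, so the next step gives (m, d) = (34, 65) again — its k=1 value — and the period has length 6.

[34; 1, 16, 2, 16, 1, 68]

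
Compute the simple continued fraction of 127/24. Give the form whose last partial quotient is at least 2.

[5; 3, 2, 3]

127 = 5·24 + 7
24 = 3·7 + 3
7 = 2·3 + 1
3 = 3·1 + 0  (stop)
So 127/24 = [5; 3, 2, 3].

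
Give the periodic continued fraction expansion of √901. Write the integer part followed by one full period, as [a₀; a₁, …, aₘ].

a₀ = ⌊√901⌋ = 30.
With m₀=0, d₀=1 and mₖ₊₁ = dₖaₖ − mₖ, dₖ₊₁ = (n − mₖ₊₁²)/dₖ, aₖ₊₁ = ⌊(a₀+mₖ₊₁)/dₖ₊₁⌋:
  k=1: m=30, d=1, a=60
d=1 and a=2a₀=60 at k=1, so the next step gives (m, d) = (30, 1) again — its k=1 value — and the period has length 1.

[30; 60]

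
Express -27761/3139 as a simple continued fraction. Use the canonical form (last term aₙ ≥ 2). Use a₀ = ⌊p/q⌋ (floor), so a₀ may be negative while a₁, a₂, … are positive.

-27761 = -9·3139 + 490
3139 = 6·490 + 199
490 = 2·199 + 92
199 = 2·92 + 15
92 = 6·15 + 2
15 = 7·2 + 1
2 = 2·1 + 0  (stop)
So -27761/3139 = [-9; 6, 2, 2, 6, 7, 2].

[-9; 6, 2, 2, 6, 7, 2]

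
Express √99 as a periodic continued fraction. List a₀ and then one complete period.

[9; 1, 18]

a₀ = ⌊√99⌋ = 9.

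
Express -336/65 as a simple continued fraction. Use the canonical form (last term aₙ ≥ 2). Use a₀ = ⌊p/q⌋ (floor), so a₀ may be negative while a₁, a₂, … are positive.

[-6; 1, 4, 1, 10]

-336 = -6·65 + 54
65 = 1·54 + 11
54 = 4·11 + 10
11 = 1·10 + 1
10 = 10·1 + 0  (stop)
So -336/65 = [-6; 1, 4, 1, 10].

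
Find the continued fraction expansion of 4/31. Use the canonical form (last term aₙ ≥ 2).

4 = 0×31 + 4
31 = 7×4 + 3
4 = 1×3 + 1
3 = 3×1 + 0  (stop)
So 4/31 = [0; 7, 1, 3].

[0; 7, 1, 3]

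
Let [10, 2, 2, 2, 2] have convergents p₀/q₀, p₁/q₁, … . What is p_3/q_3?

125/12

Using pₖ = aₖpₖ₋₁ + pₖ₋₂, qₖ = aₖqₖ₋₁ + qₖ₋₂ (with p₋₁=1, p₋₂=0, q₋₁=0, q₋₂=1):
  k=0: a=10, p=10, q=1
  k=1: a=2, p=21, q=2
  k=2: a=2, p=52, q=5
  k=3: a=2, p=125, q=12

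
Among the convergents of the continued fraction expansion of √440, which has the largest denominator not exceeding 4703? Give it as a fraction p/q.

√440 = [20; 1, 40, …] (period length 2).
Convergents:
  p_0/q_0 = 20/1
  p_1/q_1 = 21/1
  p_2/q_2 = 860/41
  p_3/q_3 = 881/42
  p_4/q_4 = 36100/1721
  p_5/q_5 = 36981/1763
  p_6/q_6 = 1515340/72241
q_5 = 1763 ≤ 4703 < 72241 = q_6, so the answer is 36981/1763.

36981/1763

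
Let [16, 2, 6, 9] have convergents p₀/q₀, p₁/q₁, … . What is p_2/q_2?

Using pₖ = aₖpₖ₋₁ + pₖ₋₂, qₖ = aₖqₖ₋₁ + qₖ₋₂ (with p₋₁=1, p₋₂=0, q₋₁=0, q₋₂=1):
  k=0: a=16, p=16, q=1
  k=1: a=2, p=33, q=2
  k=2: a=6, p=214, q=13

214/13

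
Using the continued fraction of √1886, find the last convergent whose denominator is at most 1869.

√1886 = [43; 2, 2, 1, 42, 1, 2, 2, 86, …] (period length 8).
Convergents:
  p_0/q_0 = 43/1
  p_1/q_1 = 87/2
  p_2/q_2 = 217/5
  p_3/q_3 = 304/7
  p_4/q_4 = 12985/299
  p_5/q_5 = 13289/306
  p_6/q_6 = 39563/911
  p_7/q_7 = 92415/2128
q_6 = 911 ≤ 1869 < 2128 = q_7, so the answer is 39563/911.

39563/911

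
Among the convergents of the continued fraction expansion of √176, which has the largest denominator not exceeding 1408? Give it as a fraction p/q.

√176 = [13; 3, 1, 3, 26, …] (period length 4).
Convergents:
  p_0/q_0 = 13/1
  p_1/q_1 = 40/3
  p_2/q_2 = 53/4
  p_3/q_3 = 199/15
  p_4/q_4 = 5227/394
  p_5/q_5 = 15880/1197
  p_6/q_6 = 21107/1591
q_5 = 1197 ≤ 1408 < 1591 = q_6, so the answer is 15880/1197.

15880/1197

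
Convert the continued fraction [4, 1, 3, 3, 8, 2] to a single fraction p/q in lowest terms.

Fold from the inside: start with 2/1.
  8 + 1/2 = 17/2
  3 + 2/17 = 53/17
  3 + 17/53 = 176/53
  1 + 53/176 = 229/176
  4 + 176/229 = 1092/229

1092/229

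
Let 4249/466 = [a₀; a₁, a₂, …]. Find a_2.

4249 = 9·466 + 55   →  a_0 = 9
466 = 8·55 + 26   →  a_1 = 8
55 = 2·26 + 3   →  a_2 = 2

2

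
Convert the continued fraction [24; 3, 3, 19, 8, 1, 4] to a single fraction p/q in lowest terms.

Using pₖ = aₖpₖ₋₁ + pₖ₋₂ and qₖ = aₖqₖ₋₁ + qₖ₋₂:
  k=0: a=24, p=24, q=1
  k=1: a=3, p=73, q=3
  k=2: a=3, p=243, q=10
  k=3: a=19, p=4690, q=193
  k=4: a=8, p=37763, q=1554
  k=5: a=1, p=42453, q=1747
  k=6: a=4, p=207575, q=8542

207575/8542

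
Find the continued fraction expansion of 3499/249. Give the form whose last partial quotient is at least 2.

3499 = 14×249 + 13
249 = 19×13 + 2
13 = 6×2 + 1
2 = 2×1 + 0  (stop)
So 3499/249 = [14; 19, 6, 2].

[14; 19, 6, 2]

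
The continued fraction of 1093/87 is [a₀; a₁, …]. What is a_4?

2

1093 = 12·87 + 49   →  a_0 = 12
87 = 1·49 + 38   →  a_1 = 1
49 = 1·38 + 11   →  a_2 = 1
38 = 3·11 + 5   →  a_3 = 3
11 = 2·5 + 1   →  a_4 = 2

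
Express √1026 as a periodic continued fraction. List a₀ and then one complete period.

[32; 32, 64]

a₀ = ⌊√1026⌋ = 32.
With m₀=0, d₀=1 and mₖ₊₁ = dₖaₖ − mₖ, dₖ₊₁ = (n − mₖ₊₁²)/dₖ, aₖ₊₁ = ⌊(a₀+mₖ₊₁)/dₖ₊₁⌋:
  k=1: m=32, d=2, a=32
  k=2: m=32, d=1, a=64
d=1 and a=2a₀=64 at k=2, so the next step gives (m, d) = (32, 2) again — its k=1 value — and the period has length 2.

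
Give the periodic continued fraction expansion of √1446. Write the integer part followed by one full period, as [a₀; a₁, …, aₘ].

a₀ = ⌊√1446⌋ = 38.
With m₀=0, d₀=1 and mₖ₊₁ = dₖaₖ − mₖ, dₖ₊₁ = (n − mₖ₊₁²)/dₖ, aₖ₊₁ = ⌊(a₀+mₖ₊₁)/dₖ₊₁⌋:
  k=1: m=38, d=2, a=38
  k=2: m=38, d=1, a=76
d=1 and a=2a₀=76 at k=2, so the next step gives (m, d) = (38, 2) again — its k=1 value — and the period has length 2.

[38; 38, 76]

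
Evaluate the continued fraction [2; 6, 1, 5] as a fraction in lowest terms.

88/41

Using pₖ = aₖpₖ₋₁ + pₖ₋₂ and qₖ = aₖqₖ₋₁ + qₖ₋₂:
  k=0: a=2, p=2, q=1
  k=1: a=6, p=13, q=6
  k=2: a=1, p=15, q=7
  k=3: a=5, p=88, q=41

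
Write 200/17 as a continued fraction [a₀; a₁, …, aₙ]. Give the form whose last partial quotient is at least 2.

[11; 1, 3, 4]

200 = 11*17 + 13
17 = 1*13 + 4
13 = 3*4 + 1
4 = 4*1 + 0  (stop)
So 200/17 = [11; 1, 3, 4].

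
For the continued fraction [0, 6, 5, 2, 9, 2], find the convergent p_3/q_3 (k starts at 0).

11/68

Using pₖ = aₖpₖ₋₁ + pₖ₋₂, qₖ = aₖqₖ₋₁ + qₖ₋₂ (with p₋₁=1, p₋₂=0, q₋₁=0, q₋₂=1):
  k=0: a=0, p=0, q=1
  k=1: a=6, p=1, q=6
  k=2: a=5, p=5, q=31
  k=3: a=2, p=11, q=68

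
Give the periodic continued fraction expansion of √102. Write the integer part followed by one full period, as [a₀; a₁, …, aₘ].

a₀ = ⌊√102⌋ = 10.
With m₀=0, d₀=1 and mₖ₊₁ = dₖaₖ − mₖ, dₖ₊₁ = (n − mₖ₊₁²)/dₖ, aₖ₊₁ = ⌊(a₀+mₖ₊₁)/dₖ₊₁⌋:
  k=1: m=10, d=2, a=10
  k=2: m=10, d=1, a=20
d=1 and a=2a₀=20 at k=2, so the next step gives (m, d) = (10, 2) again — its k=1 value — and the period has length 2.

[10; 10, 20]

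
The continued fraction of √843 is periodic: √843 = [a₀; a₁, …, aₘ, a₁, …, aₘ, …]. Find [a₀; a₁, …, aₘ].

a₀ = ⌊√843⌋ = 29.
With m₀=0, d₀=1 and mₖ₊₁ = dₖaₖ − mₖ, dₖ₊₁ = (n − mₖ₊₁²)/dₖ, aₖ₊₁ = ⌊(a₀+mₖ₊₁)/dₖ₊₁⌋:
  k=1: m=29, d=2, a=29
  k=2: m=29, d=1, a=58
d=1 and a=2a₀=58 at k=2, so the next step gives (m, d) = (29, 2) again — its k=1 value — and the period has length 2.

[29; 29, 58]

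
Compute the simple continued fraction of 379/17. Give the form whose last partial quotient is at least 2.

379 = 22×17 + 5
17 = 3×5 + 2
5 = 2×2 + 1
2 = 2×1 + 0  (stop)
So 379/17 = [22; 3, 2, 2].

[22; 3, 2, 2]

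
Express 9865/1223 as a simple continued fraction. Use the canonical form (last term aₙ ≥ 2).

[8; 15, 10, 8]

9865 = 8·1223 + 81
1223 = 15·81 + 8
81 = 10·8 + 1
8 = 8·1 + 0  (stop)
So 9865/1223 = [8; 15, 10, 8].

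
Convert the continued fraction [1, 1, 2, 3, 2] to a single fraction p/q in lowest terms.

39/23

Fold from the inside: start with 2/1.
  3 + 1/2 = 7/2
  2 + 2/7 = 16/7
  1 + 7/16 = 23/16
  1 + 16/23 = 39/23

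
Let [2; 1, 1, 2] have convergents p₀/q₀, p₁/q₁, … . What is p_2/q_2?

Using pₖ = aₖpₖ₋₁ + pₖ₋₂, qₖ = aₖqₖ₋₁ + qₖ₋₂ (with p₋₁=1, p₋₂=0, q₋₁=0, q₋₂=1):
  k=0: a=2, p=2, q=1
  k=1: a=1, p=3, q=1
  k=2: a=1, p=5, q=2

5/2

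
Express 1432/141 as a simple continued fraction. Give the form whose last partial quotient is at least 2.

[10; 6, 2, 2, 4]

1432 = 10*141 + 22
141 = 6*22 + 9
22 = 2*9 + 4
9 = 2*4 + 1
4 = 4*1 + 0  (stop)
So 1432/141 = [10; 6, 2, 2, 4].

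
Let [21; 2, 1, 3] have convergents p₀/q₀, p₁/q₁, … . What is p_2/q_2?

64/3

Using pₖ = aₖpₖ₋₁ + pₖ₋₂, qₖ = aₖqₖ₋₁ + qₖ₋₂ (with p₋₁=1, p₋₂=0, q₋₁=0, q₋₂=1):
  k=0: a=21, p=21, q=1
  k=1: a=2, p=43, q=2
  k=2: a=1, p=64, q=3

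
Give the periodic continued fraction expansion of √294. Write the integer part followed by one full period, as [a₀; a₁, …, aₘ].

a₀ = ⌊√294⌋ = 17.

[17; 6, 1, 4, 1, 6, 34]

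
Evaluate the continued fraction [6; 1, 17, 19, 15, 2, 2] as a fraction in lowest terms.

Using pₖ = aₖpₖ₋₁ + pₖ₋₂ and qₖ = aₖqₖ₋₁ + qₖ₋₂:
  k=0: a=6, p=6, q=1
  k=1: a=1, p=7, q=1
  k=2: a=17, p=125, q=18
  k=3: a=19, p=2382, q=343
  k=4: a=15, p=35855, q=5163
  k=5: a=2, p=74092, q=10669
  k=6: a=2, p=184039, q=26501

184039/26501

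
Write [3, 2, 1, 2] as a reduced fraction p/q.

Using pₖ = aₖpₖ₋₁ + pₖ₋₂ and qₖ = aₖqₖ₋₁ + qₖ₋₂:
  k=0: a=3, p=3, q=1
  k=1: a=2, p=7, q=2
  k=2: a=1, p=10, q=3
  k=3: a=2, p=27, q=8

27/8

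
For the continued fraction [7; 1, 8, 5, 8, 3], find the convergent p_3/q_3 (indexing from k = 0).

363/46

Using pₖ = aₖpₖ₋₁ + pₖ₋₂, qₖ = aₖqₖ₋₁ + qₖ₋₂ (with p₋₁=1, p₋₂=0, q₋₁=0, q₋₂=1):
  k=0: a=7, p=7, q=1
  k=1: a=1, p=8, q=1
  k=2: a=8, p=71, q=9
  k=3: a=5, p=363, q=46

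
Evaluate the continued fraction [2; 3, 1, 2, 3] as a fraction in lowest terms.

Using pₖ = aₖpₖ₋₁ + pₖ₋₂ and qₖ = aₖqₖ₋₁ + qₖ₋₂:
  k=0: a=2, p=2, q=1
  k=1: a=3, p=7, q=3
  k=2: a=1, p=9, q=4
  k=3: a=2, p=25, q=11
  k=4: a=3, p=84, q=37

84/37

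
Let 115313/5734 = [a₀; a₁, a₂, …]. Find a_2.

17

115313 = 20·5734 + 633   →  a_0 = 20
5734 = 9·633 + 37   →  a_1 = 9
633 = 17·37 + 4   →  a_2 = 17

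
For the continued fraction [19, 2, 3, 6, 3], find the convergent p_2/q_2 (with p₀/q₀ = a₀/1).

Using pₖ = aₖpₖ₋₁ + pₖ₋₂, qₖ = aₖqₖ₋₁ + qₖ₋₂ (with p₋₁=1, p₋₂=0, q₋₁=0, q₋₂=1):
  k=0: a=19, p=19, q=1
  k=1: a=2, p=39, q=2
  k=2: a=3, p=136, q=7

136/7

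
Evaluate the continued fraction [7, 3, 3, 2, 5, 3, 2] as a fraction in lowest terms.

6727/921

Using pₖ = aₖpₖ₋₁ + pₖ₋₂ and qₖ = aₖqₖ₋₁ + qₖ₋₂:
  k=0: a=7, p=7, q=1
  k=1: a=3, p=22, q=3
  k=2: a=3, p=73, q=10
  k=3: a=2, p=168, q=23
  k=4: a=5, p=913, q=125
  k=5: a=3, p=2907, q=398
  k=6: a=2, p=6727, q=921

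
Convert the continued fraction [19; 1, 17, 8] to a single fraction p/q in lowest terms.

Fold from the inside: start with 8/1.
  17 + 1/8 = 137/8
  1 + 8/137 = 145/137
  19 + 137/145 = 2892/145

2892/145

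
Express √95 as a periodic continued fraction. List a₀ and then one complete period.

[9; 1, 2, 1, 18]

a₀ = ⌊√95⌋ = 9.
With m₀=0, d₀=1 and mₖ₊₁ = dₖaₖ − mₖ, dₖ₊₁ = (n − mₖ₊₁²)/dₖ, aₖ₊₁ = ⌊(a₀+mₖ₊₁)/dₖ₊₁⌋:
  k=1: m=9, d=14, a=1
  k=2: m=5, d=5, a=2
  k=3: m=5, d=14, a=1
  k=4: m=9, d=1, a=18
d=1 and a=2a₀=18 at k=4, so the next step gives (m, d) = (9, 14) again — its k=1 value — and the period has length 4.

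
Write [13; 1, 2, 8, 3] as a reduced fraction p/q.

Fold from the inside: start with 3/1.
  8 + 1/3 = 25/3
  2 + 3/25 = 53/25
  1 + 25/53 = 78/53
  13 + 53/78 = 1067/78

1067/78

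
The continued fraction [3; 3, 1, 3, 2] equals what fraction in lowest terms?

111/34

Fold from the inside: start with 2/1.
  3 + 1/2 = 7/2
  1 + 2/7 = 9/7
  3 + 7/9 = 34/9
  3 + 9/34 = 111/34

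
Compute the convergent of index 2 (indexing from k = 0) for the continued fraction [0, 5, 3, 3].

3/16

Using pₖ = aₖpₖ₋₁ + pₖ₋₂, qₖ = aₖqₖ₋₁ + qₖ₋₂ (with p₋₁=1, p₋₂=0, q₋₁=0, q₋₂=1):
  k=0: a=0, p=0, q=1
  k=1: a=5, p=1, q=5
  k=2: a=3, p=3, q=16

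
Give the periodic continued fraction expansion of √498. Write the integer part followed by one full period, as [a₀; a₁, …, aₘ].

[22; 3, 6, 22, 6, 3, 44]

a₀ = ⌊√498⌋ = 22.
With m₀=0, d₀=1 and mₖ₊₁ = dₖaₖ − mₖ, dₖ₊₁ = (n − mₖ₊₁²)/dₖ, aₖ₊₁ = ⌊(a₀+mₖ₊₁)/dₖ₊₁⌋:
  k=1: m=22, d=14, a=3
  k=2: m=20, d=7, a=6
  k=3: m=22, d=2, a=22
  k=4: m=22, d=7, a=6
  k=5: m=20, d=14, a=3
  k=6: m=22, d=1, a=44
d=1 and a=2a₀=44 at k=6, so the next step gives (m, d) = (22, 14) again — its k=1 value — and the period has length 6.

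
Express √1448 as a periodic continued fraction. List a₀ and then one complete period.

a₀ = ⌊√1448⌋ = 38.
With m₀=0, d₀=1 and mₖ₊₁ = dₖaₖ − mₖ, dₖ₊₁ = (n − mₖ₊₁²)/dₖ, aₖ₊₁ = ⌊(a₀+mₖ₊₁)/dₖ₊₁⌋:
  k=1: m=38, d=4, a=19
  k=2: m=38, d=1, a=76
d=1 and a=2a₀=76 at k=2, so the next step gives (m, d) = (38, 4) again — its k=1 value — and the period has length 2.

[38; 19, 76]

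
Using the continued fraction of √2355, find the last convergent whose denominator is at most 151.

2572/53

√2355 = [48; 1, 1, 8, 3, 8, 1, 1, 96, …] (period length 8).
Convergents:
  p_0/q_0 = 48/1
  p_1/q_1 = 49/1
  p_2/q_2 = 97/2
  p_3/q_3 = 825/17
  p_4/q_4 = 2572/53
  p_5/q_5 = 21401/441
q_4 = 53 ≤ 151 < 441 = q_5, so the answer is 2572/53.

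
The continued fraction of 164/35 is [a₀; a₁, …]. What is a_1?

1

164 = 4·35 + 24   →  a_0 = 4
35 = 1·24 + 11   →  a_1 = 1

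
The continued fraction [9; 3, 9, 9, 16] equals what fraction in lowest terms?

38293/4108

Using pₖ = aₖpₖ₋₁ + pₖ₋₂ and qₖ = aₖqₖ₋₁ + qₖ₋₂:
  k=0: a=9, p=9, q=1
  k=1: a=3, p=28, q=3
  k=2: a=9, p=261, q=28
  k=3: a=9, p=2377, q=255
  k=4: a=16, p=38293, q=4108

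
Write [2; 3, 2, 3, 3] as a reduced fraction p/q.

Using pₖ = aₖpₖ₋₁ + pₖ₋₂ and qₖ = aₖqₖ₋₁ + qₖ₋₂:
  k=0: a=2, p=2, q=1
  k=1: a=3, p=7, q=3
  k=2: a=2, p=16, q=7
  k=3: a=3, p=55, q=24
  k=4: a=3, p=181, q=79

181/79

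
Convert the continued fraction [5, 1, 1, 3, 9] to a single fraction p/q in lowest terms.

362/65

Fold from the inside: start with 9/1.
  3 + 1/9 = 28/9
  1 + 9/28 = 37/28
  1 + 28/37 = 65/37
  5 + 37/65 = 362/65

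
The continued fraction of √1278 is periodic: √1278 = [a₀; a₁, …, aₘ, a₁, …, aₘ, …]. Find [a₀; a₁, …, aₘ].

[35; 1, 2, 1, 70]

a₀ = ⌊√1278⌋ = 35.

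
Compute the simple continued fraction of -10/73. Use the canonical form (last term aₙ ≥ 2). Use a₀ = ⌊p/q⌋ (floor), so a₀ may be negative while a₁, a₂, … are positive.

-10 = -1×73 + 63
73 = 1×63 + 10
63 = 6×10 + 3
10 = 3×3 + 1
3 = 3×1 + 0  (stop)
So -10/73 = [-1; 1, 6, 3, 3].

[-1; 1, 6, 3, 3]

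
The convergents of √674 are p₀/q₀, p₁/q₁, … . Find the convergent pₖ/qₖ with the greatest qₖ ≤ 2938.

35074/1351

√674 = [25; 1, 24, 1, 50, …] (period length 4).
Convergents:
  p_0/q_0 = 25/1
  p_1/q_1 = 26/1
  p_2/q_2 = 649/25
  p_3/q_3 = 675/26
  p_4/q_4 = 34399/1325
  p_5/q_5 = 35074/1351
  p_6/q_6 = 876175/33749
q_5 = 1351 ≤ 2938 < 33749 = q_6, so the answer is 35074/1351.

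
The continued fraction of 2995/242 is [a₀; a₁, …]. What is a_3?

1

2995 = 12·242 + 91   →  a_0 = 12
242 = 2·91 + 60   →  a_1 = 2
91 = 1·60 + 31   →  a_2 = 1
60 = 1·31 + 29   →  a_3 = 1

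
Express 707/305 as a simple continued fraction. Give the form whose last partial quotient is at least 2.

[2; 3, 6, 1, 13]

707 = 2×305 + 97
305 = 3×97 + 14
97 = 6×14 + 13
14 = 1×13 + 1
13 = 13×1 + 0  (stop)
So 707/305 = [2; 3, 6, 1, 13].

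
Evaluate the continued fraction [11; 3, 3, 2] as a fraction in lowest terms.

260/23

Using pₖ = aₖpₖ₋₁ + pₖ₋₂ and qₖ = aₖqₖ₋₁ + qₖ₋₂:
  k=0: a=11, p=11, q=1
  k=1: a=3, p=34, q=3
  k=2: a=3, p=113, q=10
  k=3: a=2, p=260, q=23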